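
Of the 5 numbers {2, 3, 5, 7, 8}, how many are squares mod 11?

(2/11) = -1 → non-residue.
(3/11) = +1 → QR.
(5/11) = +1 → QR.
(7/11) = -1 → non-residue.
(8/11) = -1 → non-residue.
Total quadratic residues among the 5: 2.

2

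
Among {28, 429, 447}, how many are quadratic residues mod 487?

(28/487) = -1 → non-residue.
(429/487) = -1 → non-residue.
(447/487) = +1 → QR.
Total quadratic residues among the 3: 1.

1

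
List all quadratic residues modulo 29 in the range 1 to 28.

Square k = 1,…,14 (k and 29−k give the same square):
1²=1, 2²=4, 3²=9, 4²=16, 5²=25, 6²≡7, 7²≡20, 8²≡6, 9²≡23, 10²≡13, 11²≡5, 12²≡28, 13²≡24, 14²≡22 (mod 29).
So the quadratic residues mod 29 are {1, 4, 5, 6, 7, 9, 13, 16, 20, 22, 23, 24, 25, 28}.

1, 4, 5, 6, 7, 9, 13, 16, 20, 22, 23, 24, 25, 28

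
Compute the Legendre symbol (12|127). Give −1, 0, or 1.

-1

Pull out 2^2: since 127 ≡ 7 (mod 8), (2/127) = +1, so (2/127)^2 = +1.
Reciprocity: 3 ≡ 3 and 127 ≡ 3 (mod 4), so (3/127) = −(127/3).
Reduce top mod 3: now compute (1/3).
Reached (1/3) = 1. Collecting the sign flips along the way, the symbol is -1.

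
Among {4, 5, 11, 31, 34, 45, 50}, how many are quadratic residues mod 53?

(4/53) = +1 → QR.
(5/53) = -1 → non-residue.
(11/53) = +1 → QR.
(31/53) = -1 → non-residue.
(34/53) = -1 → non-residue.
(45/53) = -1 → non-residue.
(50/53) = -1 → non-residue.
Total quadratic residues among the 7: 2.

2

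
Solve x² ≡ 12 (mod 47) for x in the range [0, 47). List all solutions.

23, 24

Since 47 ≡ 3 (mod 4), a square root of 12 is 12^((47+1)/4) = 12^12 mod 47.
Repeated squaring: 12^2≡3, 12^4≡9, 12^8≡34 (mod 47).
12^12 = 12^(8+4) ≡ 24 (mod 47).
Check: 24² = 576 ≡ 12 (mod 47). The two roots are 23 and 24.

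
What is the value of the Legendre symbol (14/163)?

1

Pull out 2: since 163 ≡ 3 (mod 8), (2/163) = -1.
Reciprocity: 7 ≡ 3 and 163 ≡ 3 (mod 4), so (7/163) = −(163/7).
Reduce top mod 7: now compute (2/7).
Pull out 2: since 7 ≡ 7 (mod 8), (2/7) = +1.
Reached (1/7) = 1. Collecting the sign flips along the way, the symbol is +1.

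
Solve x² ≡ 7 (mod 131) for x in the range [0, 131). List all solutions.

Since 131 ≡ 3 (mod 4), a square root of 7 is 7^((131+1)/4) = 7^33 mod 131.
Repeated squaring: 7^2≡49, 7^4≡43, 7^8≡15, 7^16≡94, 7^32≡59 (mod 131).
7^33 = 7^(32+1) ≡ 20 (mod 131).
Check: 20² = 400 ≡ 7 (mod 131). The two roots are 20 and 111.

20, 111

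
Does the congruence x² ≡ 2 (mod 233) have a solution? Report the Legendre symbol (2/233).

Pull out 2: since 233 ≡ 1 (mod 8), (2/233) = +1.
Reached (1/233) = 1. Collecting the sign flips along the way, the symbol is +1.

1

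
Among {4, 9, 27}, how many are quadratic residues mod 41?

(4/41) = +1 → QR.
(9/41) = +1 → QR.
(27/41) = -1 → non-residue.
Total quadratic residues among the 3: 2.

2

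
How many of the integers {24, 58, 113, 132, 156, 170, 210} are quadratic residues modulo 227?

(24/227) = -1 → non-residue.
(58/227) = -1 → non-residue.
(113/227) = +1 → QR.
(132/227) = +1 → QR.
(156/227) = -1 → non-residue.
(170/227) = -1 → non-residue.
(210/227) = +1 → QR.
Total quadratic residues among the 7: 3.

3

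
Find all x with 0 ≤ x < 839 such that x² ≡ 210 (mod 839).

Since 839 ≡ 3 (mod 4), a square root of 210 is 210^((839+1)/4) = 210^210 mod 839.
Repeated squaring: 210^2≡472, 210^4≡449, 210^8≡241, 210^16≡190, 210^32≡23, 210^64≡529, 210^128≡454 (mod 839).
210^210 = 210^(128+64+16+2) ≡ 420 (mod 839).
Check: 420² = 176400 ≡ 210 (mod 839). The two roots are 419 and 420.

419, 420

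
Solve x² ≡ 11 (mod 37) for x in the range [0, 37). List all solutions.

37 ≡ 1 (mod 4), so we find a root by search.
Trying successive values, 14² = 196 ≡ 11 (mod 37). The other root is 37 − 14 = 23.

14, 23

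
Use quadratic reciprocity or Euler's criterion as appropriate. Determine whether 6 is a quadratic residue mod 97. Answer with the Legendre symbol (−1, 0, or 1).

1

Euler's criterion: (6/97) ≡ 6^48 (mod 97).
6^2 ≡ 36 (mod 97)
6^4 ≡ 35 (mod 97)
6^8 ≡ 61 (mod 97)
6^16 ≡ 35 (mod 97)
6^32 ≡ 61 (mod 97)
6^48 = 6^(32+16) ≡ 1 (mod 97).
Result is 1, so (6/97) = 1.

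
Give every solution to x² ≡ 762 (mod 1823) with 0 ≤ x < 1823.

Since 1823 ≡ 3 (mod 4), a square root of 762 is 762^((1823+1)/4) = 762^456 mod 1823.
Repeated squaring: 762^2≡930, 762^4≡798, 762^8≡577, 762^16≡1143, 762^32≡1181, 762^64≡166, 762^128≡211, 762^256≡769 (mod 1823).
762^456 = 762^(256+128+64+8) ≡ 894 (mod 1823).
Check: 894² = 799236 ≡ 762 (mod 1823). The two roots are 894 and 929.

894, 929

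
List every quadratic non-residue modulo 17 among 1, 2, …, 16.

3,5,6,7,10,11,12,14

Square k = 1,…,8 (k and 17−k give the same square):
1²=1, 2²=4, 3²=9, 4²=16, 5²≡8, 6²≡2, 7²≡15, 8²≡13 (mod 17).
The residues are {1, 2, 4, 8, 9, 13, 15, 16}; the non-residues are the remaining 8 nonzero classes.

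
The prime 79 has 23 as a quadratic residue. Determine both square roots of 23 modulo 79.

Since 79 ≡ 3 (mod 4), a square root of 23 is 23^((79+1)/4) = 23^20 mod 79.
Repeated squaring: 23^2≡55, 23^4≡23, 23^8≡55, 23^16≡23 (mod 79).
23^20 = 23^(16+4) ≡ 55 (mod 79).
Check: 55² = 3025 ≡ 23 (mod 79). The two roots are 24 and 55.

24, 55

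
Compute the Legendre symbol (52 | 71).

Pull out 2^2: since 71 ≡ 7 (mod 8), (2/71) = +1, so (2/71)^2 = +1.
Reciprocity: 13 ≡ 1 and 71 ≡ 3 (mod 4), so (13/71) = +(71/13).
Reduce top mod 13: now compute (6/13).
Pull out 2: since 13 ≡ 5 (mod 8), (2/13) = -1.
Reciprocity: 3 ≡ 3 and 13 ≡ 1 (mod 4), so (3/13) = +(13/3).
Reduce top mod 3: now compute (1/3).
Reached (1/3) = 1. Collecting the sign flips along the way, the symbol is -1.

-1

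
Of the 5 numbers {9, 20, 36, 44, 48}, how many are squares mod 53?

3

(9/53) = +1 → QR.
(20/53) = -1 → non-residue.
(36/53) = +1 → QR.
(44/53) = +1 → QR.
(48/53) = -1 → non-residue.
Total quadratic residues among the 5: 3.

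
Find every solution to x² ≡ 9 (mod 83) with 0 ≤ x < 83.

Since 83 ≡ 3 (mod 4), a square root of 9 is 9^((83+1)/4) = 9^21 mod 83.
Repeated squaring: 9^2≡81, 9^4≡4, 9^8≡16, 9^16≡7 (mod 83).
9^21 = 9^(16+4+1) ≡ 3 (mod 83).
Check: 3² = 9 ≡ 9 (mod 83). The two roots are 3 and 80.

3, 80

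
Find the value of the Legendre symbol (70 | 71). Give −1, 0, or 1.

-1

Pull out 2: since 71 ≡ 7 (mod 8), (2/71) = +1.
Reciprocity: 35 ≡ 3 and 71 ≡ 3 (mod 4), so (35/71) = −(71/35).
Reduce top mod 35: now compute (1/35).
Reached (1/35) = 1. Collecting the sign flips along the way, the symbol is -1.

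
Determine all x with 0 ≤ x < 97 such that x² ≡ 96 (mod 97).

22, 75

97 ≡ 1 (mod 4), so we find a root by search.
Trying successive values, 22² = 484 ≡ 96 (mod 97). The other root is 97 − 22 = 75.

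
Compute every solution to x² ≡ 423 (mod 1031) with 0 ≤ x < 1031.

Since 1031 ≡ 3 (mod 4), a square root of 423 is 423^((1031+1)/4) = 423^258 mod 1031.
Repeated squaring: 423^2≡566, 423^4≡746, 423^8≡807, 423^16≡688, 423^32≡115, 423^64≡853, 423^128≡754, 423^256≡435 (mod 1031).
423^258 = 423^(256+2) ≡ 832 (mod 1031).
Check: 832² = 692224 ≡ 423 (mod 1031). The two roots are 199 and 832.

199, 832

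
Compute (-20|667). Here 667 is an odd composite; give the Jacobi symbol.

1

First reduce: -20 ≡ 647 (mod 667).
Reciprocity: 647 ≡ 3 and 667 ≡ 3 (mod 4), so (647/667) = −(667/647).
Reduce top mod 647: now compute (20/647).
Pull out 2^2: since 647 ≡ 7 (mod 8), (2/647) = +1, so (2/647)^2 = +1.
Reciprocity: 5 ≡ 1 and 647 ≡ 3 (mod 4), so (5/647) = +(647/5).
Reduce top mod 5: now compute (2/5).
Pull out 2: since 5 ≡ 5 (mod 8), (2/5) = -1.
Reached (1/5) = 1. Collecting the sign flips along the way, the symbol is +1.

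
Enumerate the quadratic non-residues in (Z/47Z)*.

Square k = 1,…,23 (k and 47−k give the same square):
1²=1, 2²=4, 3²=9, 4²=16, 5²=25, 6²=36, 7²≡2, 8²≡17, 9²≡34, 10²≡6, 11²≡27, 12²≡3, 13²≡28, 14²≡8, 15²≡37, 16²≡21, 17²≡7, 18²≡42, 19²≡32, 20²≡24, 21²≡18, 22²≡14, 23²≡12 (mod 47).
The residues are {1, 2, 3, 4, 6, 7, 8, 9, 12, 14, 16, 17, 18, 21, 24, 25, 27, 28, 32, 34, 36, 37, 42}; the non-residues are the remaining 23 nonzero classes.

5,10,11,13,15,19,20,22,23,26,29,30,31,33,35,38,39,40,41,43,44,45,46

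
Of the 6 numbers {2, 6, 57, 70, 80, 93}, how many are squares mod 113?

2

(2/113) = +1 → QR.
(6/113) = -1 → non-residue.
(57/113) = +1 → QR.
(70/113) = -1 → non-residue.
(80/113) = -1 → non-residue.
(93/113) = -1 → non-residue.
Total quadratic residues among the 6: 2.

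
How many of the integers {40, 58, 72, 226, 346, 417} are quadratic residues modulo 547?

2

(40/547) = +1 → QR.
(58/547) = -1 → non-residue.
(72/547) = -1 → non-residue.
(226/547) = -1 → non-residue.
(346/547) = +1 → QR.
(417/547) = -1 → non-residue.
Total quadratic residues among the 6: 2.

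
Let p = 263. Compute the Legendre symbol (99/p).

1

Euler's criterion: (99/263) ≡ 99^131 (mod 263).
99^2 ≡ 70 (mod 263)
99^4 ≡ 166 (mod 263)
99^8 ≡ 204 (mod 263)
99^16 ≡ 62 (mod 263)
99^32 ≡ 162 (mod 263)
99^64 ≡ 207 (mod 263)
99^128 ≡ 243 (mod 263)
99^131 = 99^(128+2+1) ≡ 1 (mod 263).
Result is 1, so (99/263) = 1.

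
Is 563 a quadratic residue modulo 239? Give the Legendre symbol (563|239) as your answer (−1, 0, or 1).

First reduce: 563 ≡ 85 (mod 239).
Reciprocity: 85 ≡ 1 and 239 ≡ 3 (mod 4), so (85/239) = +(239/85).
Reduce top mod 85: now compute (69/85).
Reciprocity: 69 ≡ 1 and 85 ≡ 1 (mod 4), so (69/85) = +(85/69).
Reduce top mod 69: now compute (16/69).
Pull out 2^4: since 69 ≡ 5 (mod 8), (2/69) = -1, so (2/69)^4 = +1.
Reached (1/69) = 1. Collecting the sign flips along the way, the symbol is +1.

1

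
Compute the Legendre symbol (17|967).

Euler's criterion: (17/967) ≡ 17^483 (mod 967).
17^2 ≡ 289 (mod 967)
17^4 ≡ 359 (mod 967)
17^8 ≡ 270 (mod 967)
17^16 ≡ 375 (mod 967)
17^32 ≡ 410 (mod 967)
17^64 ≡ 809 (mod 967)
17^128 ≡ 789 (mod 967)
17^256 ≡ 740 (mod 967)
17^483 = 17^(256+128+64+32+2+1) ≡ 1 (mod 967).
Result is 1, so (17/967) = 1.

1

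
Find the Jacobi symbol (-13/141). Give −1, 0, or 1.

-1

First reduce: -13 ≡ 128 (mod 141).
Pull out 2^7: since 141 ≡ 5 (mod 8), (2/141) = -1, so (2/141)^7 = -1.
Reached (1/141) = 1. Collecting the sign flips along the way, the symbol is -1.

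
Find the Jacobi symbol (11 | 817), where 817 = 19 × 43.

Reciprocity: 11 ≡ 3 and 817 ≡ 1 (mod 4), so (11/817) = +(817/11).
Reduce top mod 11: now compute (3/11).
Reciprocity: 3 ≡ 3 and 11 ≡ 3 (mod 4), so (3/11) = −(11/3).
Reduce top mod 3: now compute (2/3).
Pull out 2: since 3 ≡ 3 (mod 8), (2/3) = -1.
Reached (1/3) = 1. Collecting the sign flips along the way, the symbol is +1.

1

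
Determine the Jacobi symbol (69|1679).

0

Reciprocity: 69 ≡ 1 and 1679 ≡ 3 (mod 4), so (69/1679) = +(1679/69).
Reduce top mod 69: now compute (23/69).
Reciprocity: 23 ≡ 3 and 69 ≡ 1 (mod 4), so (23/69) = +(69/23).
Reduce top mod 23: now compute (0/23).
Top reduces to 0: gcd > 1, so the symbol is 0.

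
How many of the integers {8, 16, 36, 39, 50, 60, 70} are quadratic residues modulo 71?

(8/71) = +1 → QR.
(16/71) = +1 → QR.
(36/71) = +1 → QR.
(39/71) = -1 → non-residue.
(50/71) = +1 → QR.
(60/71) = +1 → QR.
(70/71) = -1 → non-residue.
Total quadratic residues among the 7: 5.

5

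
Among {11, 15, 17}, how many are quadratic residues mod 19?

2

(11/19) = +1 → QR.
(15/19) = -1 → non-residue.
(17/19) = +1 → QR.
Total quadratic residues among the 3: 2.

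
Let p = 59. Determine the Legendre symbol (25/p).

Reciprocity: 25 ≡ 1 and 59 ≡ 3 (mod 4), so (25/59) = +(59/25).
Reduce top mod 25: now compute (9/25).
Reciprocity: 9 ≡ 1 and 25 ≡ 1 (mod 4), so (9/25) = +(25/9).
Reduce top mod 9: now compute (7/9).
Reciprocity: 7 ≡ 3 and 9 ≡ 1 (mod 4), so (7/9) = +(9/7).
Reduce top mod 7: now compute (2/7).
Pull out 2: since 7 ≡ 7 (mod 8), (2/7) = +1.
Reached (1/7) = 1. Collecting the sign flips along the way, the symbol is +1.

1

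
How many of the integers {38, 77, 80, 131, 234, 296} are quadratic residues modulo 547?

2

(38/547) = -1 → non-residue.
(77/547) = -1 → non-residue.
(80/547) = -1 → non-residue.
(131/547) = +1 → QR.
(234/547) = -1 → non-residue.
(296/547) = +1 → QR.
Total quadratic residues among the 6: 2.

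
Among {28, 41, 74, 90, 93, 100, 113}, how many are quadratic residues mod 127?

(28/127) = -1 → non-residue.
(41/127) = +1 → QR.
(74/127) = +1 → QR.
(90/127) = -1 → non-residue.
(93/127) = -1 → non-residue.
(100/127) = +1 → QR.
(113/127) = +1 → QR.
Total quadratic residues among the 7: 4.

4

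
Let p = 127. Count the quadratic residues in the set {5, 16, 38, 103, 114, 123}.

3

(5/127) = -1 → non-residue.
(16/127) = +1 → QR.
(38/127) = +1 → QR.
(103/127) = +1 → QR.
(114/127) = -1 → non-residue.
(123/127) = -1 → non-residue.
Total quadratic residues among the 6: 3.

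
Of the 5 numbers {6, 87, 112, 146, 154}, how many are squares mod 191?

2

(6/191) = +1 → QR.
(87/191) = -1 → non-residue.
(112/191) = -1 → non-residue.
(146/191) = -1 → non-residue.
(154/191) = +1 → QR.
Total quadratic residues among the 5: 2.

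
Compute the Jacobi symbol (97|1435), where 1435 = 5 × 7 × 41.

Reciprocity: 97 ≡ 1 and 1435 ≡ 3 (mod 4), so (97/1435) = +(1435/97).
Reduce top mod 97: now compute (77/97).
Reciprocity: 77 ≡ 1 and 97 ≡ 1 (mod 4), so (77/97) = +(97/77).
Reduce top mod 77: now compute (20/77).
Pull out 2^2: since 77 ≡ 5 (mod 8), (2/77) = -1, so (2/77)^2 = +1.
Reciprocity: 5 ≡ 1 and 77 ≡ 1 (mod 4), so (5/77) = +(77/5).
Reduce top mod 5: now compute (2/5).
Pull out 2: since 5 ≡ 5 (mod 8), (2/5) = -1.
Reached (1/5) = 1. Collecting the sign flips along the way, the symbol is -1.

-1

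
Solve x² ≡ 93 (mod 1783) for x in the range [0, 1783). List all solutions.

Since 1783 ≡ 3 (mod 4), a square root of 93 is 93^((1783+1)/4) = 93^446 mod 1783.
Repeated squaring: 93^2≡1517, 93^4≡1219, 93^8≡722, 93^16≡648, 93^32≡899, 93^64≡502, 93^128≡601, 93^256≡1035 (mod 1783).
93^446 = 93^(256+128+32+16+8+4+2) ≡ 1698 (mod 1783).
Check: 1698² = 2883204 ≡ 93 (mod 1783). The two roots are 85 and 1698.

85, 1698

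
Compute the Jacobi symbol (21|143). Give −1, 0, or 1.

1

Reciprocity: 21 ≡ 1 and 143 ≡ 3 (mod 4), so (21/143) = +(143/21).
Reduce top mod 21: now compute (17/21).
Reciprocity: 17 ≡ 1 and 21 ≡ 1 (mod 4), so (17/21) = +(21/17).
Reduce top mod 17: now compute (4/17).
Pull out 2^2: since 17 ≡ 1 (mod 8), (2/17) = +1, so (2/17)^2 = +1.
Reached (1/17) = 1. Collecting the sign flips along the way, the symbol is +1.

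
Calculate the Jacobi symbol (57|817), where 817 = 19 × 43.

0

Reciprocity: 57 ≡ 1 and 817 ≡ 1 (mod 4), so (57/817) = +(817/57).
Reduce top mod 57: now compute (19/57).
Reciprocity: 19 ≡ 3 and 57 ≡ 1 (mod 4), so (19/57) = +(57/19).
Reduce top mod 19: now compute (0/19).
Top reduces to 0: gcd > 1, so the symbol is 0.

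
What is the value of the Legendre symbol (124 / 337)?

-1

Pull out 2^2: since 337 ≡ 1 (mod 8), (2/337) = +1, so (2/337)^2 = +1.
Reciprocity: 31 ≡ 3 and 337 ≡ 1 (mod 4), so (31/337) = +(337/31).
Reduce top mod 31: now compute (27/31).
Reciprocity: 27 ≡ 3 and 31 ≡ 3 (mod 4), so (27/31) = −(31/27).
Reduce top mod 27: now compute (4/27).
Pull out 2^2: since 27 ≡ 3 (mod 8), (2/27) = -1, so (2/27)^2 = +1.
Reached (1/27) = 1. Collecting the sign flips along the way, the symbol is -1.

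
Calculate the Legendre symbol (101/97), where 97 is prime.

First reduce: 101 ≡ 4 (mod 97).
Pull out 2^2: since 97 ≡ 1 (mod 8), (2/97) = +1, so (2/97)^2 = +1.
Reached (1/97) = 1. Collecting the sign flips along the way, the symbol is +1.

1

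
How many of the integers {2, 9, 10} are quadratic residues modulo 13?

2

(2/13) = -1 → non-residue.
(9/13) = +1 → QR.
(10/13) = +1 → QR.
Total quadratic residues among the 3: 2.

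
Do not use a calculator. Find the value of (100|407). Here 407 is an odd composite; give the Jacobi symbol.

Pull out 2^2: since 407 ≡ 7 (mod 8), (2/407) = +1, so (2/407)^2 = +1.
Reciprocity: 25 ≡ 1 and 407 ≡ 3 (mod 4), so (25/407) = +(407/25).
Reduce top mod 25: now compute (7/25).
Reciprocity: 7 ≡ 3 and 25 ≡ 1 (mod 4), so (7/25) = +(25/7).
Reduce top mod 7: now compute (4/7).
Pull out 2^2: since 7 ≡ 7 (mod 8), (2/7) = +1, so (2/7)^2 = +1.
Reached (1/7) = 1. Collecting the sign flips along the way, the symbol is +1.

1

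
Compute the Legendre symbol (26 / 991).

Euler's criterion: (26/991) ≡ 26^495 (mod 991).
26^2 ≡ 676 (mod 991)
26^4 ≡ 125 (mod 991)
26^8 ≡ 760 (mod 991)
26^16 ≡ 838 (mod 991)
26^32 ≡ 616 (mod 991)
26^64 ≡ 894 (mod 991)
26^128 ≡ 490 (mod 991)
26^256 ≡ 278 (mod 991)
26^495 = 26^(256+128+64+32+8+4+2+1) ≡ 1 (mod 991).
Result is 1, so (26/991) = 1.

1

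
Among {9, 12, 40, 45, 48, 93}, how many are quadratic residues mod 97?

4

(9/97) = +1 → QR.
(12/97) = +1 → QR.
(40/97) = -1 → non-residue.
(45/97) = -1 → non-residue.
(48/97) = +1 → QR.
(93/97) = +1 → QR.
Total quadratic residues among the 6: 4.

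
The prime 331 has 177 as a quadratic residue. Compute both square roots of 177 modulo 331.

Since 331 ≡ 3 (mod 4), a square root of 177 is 177^((331+1)/4) = 177^83 mod 331.
Repeated squaring: 177^2≡215, 177^4≡216, 177^8≡316, 177^16≡225, 177^32≡313, 177^64≡324 (mod 331).
177^83 = 177^(64+16+2+1) ≡ 193 (mod 331).
Check: 193² = 37249 ≡ 177 (mod 331). The two roots are 138 and 193.

138, 193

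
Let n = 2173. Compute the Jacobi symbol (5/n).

Reciprocity: 5 ≡ 1 and 2173 ≡ 1 (mod 4), so (5/2173) = +(2173/5).
Reduce top mod 5: now compute (3/5).
Reciprocity: 3 ≡ 3 and 5 ≡ 1 (mod 4), so (3/5) = +(5/3).
Reduce top mod 3: now compute (2/3).
Pull out 2: since 3 ≡ 3 (mod 8), (2/3) = -1.
Reached (1/3) = 1. Collecting the sign flips along the way, the symbol is -1.

-1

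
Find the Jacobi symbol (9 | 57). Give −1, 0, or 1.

0

Reciprocity: 9 ≡ 1 and 57 ≡ 1 (mod 4), so (9/57) = +(57/9).
Reduce top mod 9: now compute (3/9).
Reciprocity: 3 ≡ 3 and 9 ≡ 1 (mod 4), so (3/9) = +(9/3).
Reduce top mod 3: now compute (0/3).
Top reduces to 0: gcd > 1, so the symbol is 0.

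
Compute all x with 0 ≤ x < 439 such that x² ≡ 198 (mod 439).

90, 349

Since 439 ≡ 3 (mod 4), a square root of 198 is 198^((439+1)/4) = 198^110 mod 439.
Repeated squaring: 198^2≡133, 198^4≡129, 198^8≡398, 198^16≡364, 198^32≡357, 198^64≡139 (mod 439).
198^110 = 198^(64+32+8+4+2) ≡ 90 (mod 439).
Check: 90² = 8100 ≡ 198 (mod 439). The two roots are 90 and 349.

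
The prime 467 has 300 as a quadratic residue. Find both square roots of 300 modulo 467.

208, 259

Since 467 ≡ 3 (mod 4), a square root of 300 is 300^((467+1)/4) = 300^117 mod 467.
Repeated squaring: 300^2≡336, 300^4≡349, 300^8≡381, 300^16≡391, 300^32≡172, 300^64≡163 (mod 467).
300^117 = 300^(64+32+16+4+1) ≡ 208 (mod 467).
Check: 208² = 43264 ≡ 300 (mod 467). The two roots are 208 and 259.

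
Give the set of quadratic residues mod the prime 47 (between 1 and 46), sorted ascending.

Square k = 1,…,23 (k and 47−k give the same square):
1²=1, 2²=4, 3²=9, 4²=16, 5²=25, 6²=36, 7²≡2, 8²≡17, 9²≡34, 10²≡6, 11²≡27, 12²≡3, 13²≡28, 14²≡8, 15²≡37, 16²≡21, 17²≡7, 18²≡42, 19²≡32, 20²≡24, 21²≡18, 22²≡14, 23²≡12 (mod 47).
So the quadratic residues mod 47 are {1, 2, 3, 4, 6, 7, 8, 9, 12, 14, 16, 17, 18, 21, 24, 25, 27, 28, 32, 34, 36, 37, 42}.

1 2 3 4 6 7 8 9 12 14 16 17 18 21 24 25 27 28 32 34 36 37 42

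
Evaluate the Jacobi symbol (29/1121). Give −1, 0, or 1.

-1

Reciprocity: 29 ≡ 1 and 1121 ≡ 1 (mod 4), so (29/1121) = +(1121/29).
Reduce top mod 29: now compute (19/29).
Reciprocity: 19 ≡ 3 and 29 ≡ 1 (mod 4), so (19/29) = +(29/19).
Reduce top mod 19: now compute (10/19).
Pull out 2: since 19 ≡ 3 (mod 8), (2/19) = -1.
Reciprocity: 5 ≡ 1 and 19 ≡ 3 (mod 4), so (5/19) = +(19/5).
Reduce top mod 5: now compute (4/5).
Pull out 2^2: since 5 ≡ 5 (mod 8), (2/5) = -1, so (2/5)^2 = +1.
Reached (1/5) = 1. Collecting the sign flips along the way, the symbol is -1.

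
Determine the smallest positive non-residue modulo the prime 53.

(2/53) = −1, so 2 is the smallest positive non-residue mod 53.

2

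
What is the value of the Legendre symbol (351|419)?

Euler's criterion: (351/419) ≡ 351^209 (mod 419).
351^2 ≡ 15 (mod 419)
351^4 ≡ 225 (mod 419)
351^8 ≡ 345 (mod 419)
351^16 ≡ 29 (mod 419)
351^32 ≡ 3 (mod 419)
351^64 ≡ 9 (mod 419)
351^128 ≡ 81 (mod 419)
351^209 = 351^(128+64+16+1) ≡ 1 (mod 419).
Result is 1, so (351/419) = 1.

1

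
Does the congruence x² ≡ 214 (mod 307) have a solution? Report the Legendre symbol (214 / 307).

-1

Pull out 2: since 307 ≡ 3 (mod 8), (2/307) = -1.
Reciprocity: 107 ≡ 3 and 307 ≡ 3 (mod 4), so (107/307) = −(307/107).
Reduce top mod 107: now compute (93/107).
Reciprocity: 93 ≡ 1 and 107 ≡ 3 (mod 4), so (93/107) = +(107/93).
Reduce top mod 93: now compute (14/93).
Pull out 2: since 93 ≡ 5 (mod 8), (2/93) = -1.
Reciprocity: 7 ≡ 3 and 93 ≡ 1 (mod 4), so (7/93) = +(93/7).
Reduce top mod 7: now compute (2/7).
Pull out 2: since 7 ≡ 7 (mod 8), (2/7) = +1.
Reached (1/7) = 1. Collecting the sign flips along the way, the symbol is -1.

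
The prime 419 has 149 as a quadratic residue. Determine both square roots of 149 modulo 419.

109, 310

Since 419 ≡ 3 (mod 4), a square root of 149 is 149^((419+1)/4) = 149^105 mod 419.
Repeated squaring: 149^2≡413, 149^4≡36, 149^8≡39, 149^16≡264, 149^32≡142, 149^64≡52 (mod 419).
149^105 = 149^(64+32+8+1) ≡ 310 (mod 419).
Check: 310² = 96100 ≡ 149 (mod 419). The two roots are 109 and 310.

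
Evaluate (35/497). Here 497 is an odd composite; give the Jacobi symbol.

Reciprocity: 35 ≡ 3 and 497 ≡ 1 (mod 4), so (35/497) = +(497/35).
Reduce top mod 35: now compute (7/35).
Reciprocity: 7 ≡ 3 and 35 ≡ 3 (mod 4), so (7/35) = −(35/7).
Reduce top mod 7: now compute (0/7).
Top reduces to 0: gcd > 1, so the symbol is 0.

0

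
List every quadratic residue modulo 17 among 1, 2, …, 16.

1,2,4,8,9,13,15,16

Square k = 1,…,8 (k and 17−k give the same square):
1²=1, 2²=4, 3²=9, 4²=16, 5²≡8, 6²≡2, 7²≡15, 8²≡13 (mod 17).
So the quadratic residues mod 17 are {1, 2, 4, 8, 9, 13, 15, 16}.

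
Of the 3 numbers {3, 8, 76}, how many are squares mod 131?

(3/131) = +1 → QR.
(8/131) = -1 → non-residue.
(76/131) = -1 → non-residue.
Total quadratic residues among the 3: 1.

1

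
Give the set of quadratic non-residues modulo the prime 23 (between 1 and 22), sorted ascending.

Square k = 1,…,11 (k and 23−k give the same square):
1²=1, 2²=4, 3²=9, 4²=16, 5²≡2, 6²≡13, 7²≡3, 8²≡18, 9²≡12, 10²≡8, 11²≡6 (mod 23).
The residues are {1, 2, 3, 4, 6, 8, 9, 12, 13, 16, 18}; the non-residues are the remaining 11 nonzero classes.

5 7 10 11 14 15 17 19 20 21 22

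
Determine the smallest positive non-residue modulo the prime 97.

5

(2/97) = +1, so 2 is a residue.
(3/97) = +1, so 3 is a residue.
(4/97) = +1, so 4 is a residue.
(5/97) = −1, so 5 is the smallest positive non-residue mod 97.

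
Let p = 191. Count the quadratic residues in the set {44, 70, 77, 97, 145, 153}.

(44/191) = -1 → non-residue.
(70/191) = -1 → non-residue.
(77/191) = +1 → QR.
(97/191) = +1 → QR.
(145/191) = -1 → non-residue.
(153/191) = +1 → QR.
Total quadratic residues among the 6: 3.

3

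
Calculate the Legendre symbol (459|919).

-1

Euler's criterion: (459/919) ≡ 459^459 (mod 919).
459^2 ≡ 230 (mod 919)
459^4 ≡ 517 (mod 919)
459^8 ≡ 779 (mod 919)
459^16 ≡ 301 (mod 919)
459^32 ≡ 539 (mod 919)
459^64 ≡ 117 (mod 919)
459^128 ≡ 823 (mod 919)
459^256 ≡ 26 (mod 919)
459^459 = 459^(256+128+64+8+2+1) ≡ 918 (mod 919).
Result is 918 ≡ −1, so (459/919) = −1.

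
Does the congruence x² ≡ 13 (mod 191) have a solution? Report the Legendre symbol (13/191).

Reciprocity: 13 ≡ 1 and 191 ≡ 3 (mod 4), so (13/191) = +(191/13).
Reduce top mod 13: now compute (9/13).
Reciprocity: 9 ≡ 1 and 13 ≡ 1 (mod 4), so (9/13) = +(13/9).
Reduce top mod 9: now compute (4/9).
Pull out 2^2: since 9 ≡ 1 (mod 8), (2/9) = +1, so (2/9)^2 = +1.
Reached (1/9) = 1. Collecting the sign flips along the way, the symbol is +1.

1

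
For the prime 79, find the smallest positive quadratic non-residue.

3

(2/79) = +1, so 2 is a residue.
(3/79) = −1, so 3 is the smallest positive non-residue mod 79.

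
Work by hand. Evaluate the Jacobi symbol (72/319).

1

Pull out 2^3: since 319 ≡ 7 (mod 8), (2/319) = +1, so (2/319)^3 = +1.
Reciprocity: 9 ≡ 1 and 319 ≡ 3 (mod 4), so (9/319) = +(319/9).
Reduce top mod 9: now compute (4/9).
Pull out 2^2: since 9 ≡ 1 (mod 8), (2/9) = +1, so (2/9)^2 = +1.
Reached (1/9) = 1. Collecting the sign flips along the way, the symbol is +1.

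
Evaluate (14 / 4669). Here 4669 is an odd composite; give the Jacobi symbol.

Pull out 2: since 4669 ≡ 5 (mod 8), (2/4669) = -1.
Reciprocity: 7 ≡ 3 and 4669 ≡ 1 (mod 4), so (7/4669) = +(4669/7).
Reduce top mod 7: now compute (0/7).
Top reduces to 0: gcd > 1, so the symbol is 0.

0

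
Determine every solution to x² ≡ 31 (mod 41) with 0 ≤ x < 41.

41 ≡ 1 (mod 4), so we find a root by search.
Trying successive values, 20² = 400 ≡ 31 (mod 41). The other root is 41 − 20 = 21.

20, 21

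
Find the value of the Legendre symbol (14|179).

1

Pull out 2: since 179 ≡ 3 (mod 8), (2/179) = -1.
Reciprocity: 7 ≡ 3 and 179 ≡ 3 (mod 4), so (7/179) = −(179/7).
Reduce top mod 7: now compute (4/7).
Pull out 2^2: since 7 ≡ 7 (mod 8), (2/7) = +1, so (2/7)^2 = +1.
Reached (1/7) = 1. Collecting the sign flips along the way, the symbol is +1.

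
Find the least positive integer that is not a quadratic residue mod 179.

(2/179) = −1, so 2 is the smallest positive non-residue mod 179.

2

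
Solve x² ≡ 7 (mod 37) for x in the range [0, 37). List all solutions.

9, 28

37 ≡ 1 (mod 4), so we find a root by search.
Trying successive values, 9² = 81 ≡ 7 (mod 37). The other root is 37 − 9 = 28.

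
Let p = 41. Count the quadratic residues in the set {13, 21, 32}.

2

(13/41) = -1 → non-residue.
(21/41) = +1 → QR.
(32/41) = +1 → QR.
Total quadratic residues among the 3: 2.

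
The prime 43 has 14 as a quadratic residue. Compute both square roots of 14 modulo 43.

Since 43 ≡ 3 (mod 4), a square root of 14 is 14^((43+1)/4) = 14^11 mod 43.
Repeated squaring: 14^2≡24, 14^4≡17, 14^8≡31 (mod 43).
14^11 = 14^(8+2+1) ≡ 10 (mod 43).
Check: 10² = 100 ≡ 14 (mod 43). The two roots are 10 and 33.

10, 33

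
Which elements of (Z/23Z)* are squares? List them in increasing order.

1, 2, 3, 4, 6, 8, 9, 12, 13, 16, 18

Square k = 1,…,11 (k and 23−k give the same square):
1²=1, 2²=4, 3²=9, 4²=16, 5²≡2, 6²≡13, 7²≡3, 8²≡18, 9²≡12, 10²≡8, 11²≡6 (mod 23).
So the quadratic residues mod 23 are {1, 2, 3, 4, 6, 8, 9, 12, 13, 16, 18}.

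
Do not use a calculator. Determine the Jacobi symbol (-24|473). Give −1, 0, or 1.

-1

First reduce: -24 ≡ 449 (mod 473).
Reciprocity: 449 ≡ 1 and 473 ≡ 1 (mod 4), so (449/473) = +(473/449).
Reduce top mod 449: now compute (24/449).
Pull out 2^3: since 449 ≡ 1 (mod 8), (2/449) = +1, so (2/449)^3 = +1.
Reciprocity: 3 ≡ 3 and 449 ≡ 1 (mod 4), so (3/449) = +(449/3).
Reduce top mod 3: now compute (2/3).
Pull out 2: since 3 ≡ 3 (mod 8), (2/3) = -1.
Reached (1/3) = 1. Collecting the sign flips along the way, the symbol is -1.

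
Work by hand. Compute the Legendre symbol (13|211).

Euler's criterion: (13/211) ≡ 13^105 (mod 211).
13^2 ≡ 169 (mod 211)
13^4 ≡ 76 (mod 211)
13^8 ≡ 79 (mod 211)
13^16 ≡ 122 (mod 211)
13^32 ≡ 114 (mod 211)
13^64 ≡ 125 (mod 211)
13^105 = 13^(64+32+8+1) ≡ 1 (mod 211).
Result is 1, so (13/211) = 1.

1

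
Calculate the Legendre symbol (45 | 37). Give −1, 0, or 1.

First reduce: 45 ≡ 8 (mod 37).
Pull out 2^3: since 37 ≡ 5 (mod 8), (2/37) = -1, so (2/37)^3 = -1.
Reached (1/37) = 1. Collecting the sign flips along the way, the symbol is -1.

-1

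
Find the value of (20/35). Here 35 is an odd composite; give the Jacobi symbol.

Pull out 2^2: since 35 ≡ 3 (mod 8), (2/35) = -1, so (2/35)^2 = +1.
Reciprocity: 5 ≡ 1 and 35 ≡ 3 (mod 4), so (5/35) = +(35/5).
Reduce top mod 5: now compute (0/5).
Top reduces to 0: gcd > 1, so the symbol is 0.

0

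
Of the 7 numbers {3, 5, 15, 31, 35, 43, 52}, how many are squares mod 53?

3

(3/53) = -1 → non-residue.
(5/53) = -1 → non-residue.
(15/53) = +1 → QR.
(31/53) = -1 → non-residue.
(35/53) = -1 → non-residue.
(43/53) = +1 → QR.
(52/53) = +1 → QR.
Total quadratic residues among the 7: 3.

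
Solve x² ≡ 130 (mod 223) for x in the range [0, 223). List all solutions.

Since 223 ≡ 3 (mod 4), a square root of 130 is 130^((223+1)/4) = 130^56 mod 223.
Repeated squaring: 130^2≡175, 130^4≡74, 130^8≡124, 130^16≡212, 130^32≡121 (mod 223).
130^56 = 130^(32+16+8) ≡ 199 (mod 223).
Check: 199² = 39601 ≡ 130 (mod 223). The two roots are 24 and 199.

24, 199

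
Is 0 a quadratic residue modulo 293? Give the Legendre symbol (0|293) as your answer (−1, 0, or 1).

0

Top reduces to 0: gcd > 1, so the symbol is 0.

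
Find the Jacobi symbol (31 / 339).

Reciprocity: 31 ≡ 3 and 339 ≡ 3 (mod 4), so (31/339) = −(339/31).
Reduce top mod 31: now compute (29/31).
Reciprocity: 29 ≡ 1 and 31 ≡ 3 (mod 4), so (29/31) = +(31/29).
Reduce top mod 29: now compute (2/29).
Pull out 2: since 29 ≡ 5 (mod 8), (2/29) = -1.
Reached (1/29) = 1. Collecting the sign flips along the way, the symbol is +1.

1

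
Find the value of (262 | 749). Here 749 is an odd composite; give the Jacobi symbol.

-1

Pull out 2: since 749 ≡ 5 (mod 8), (2/749) = -1.
Reciprocity: 131 ≡ 3 and 749 ≡ 1 (mod 4), so (131/749) = +(749/131).
Reduce top mod 131: now compute (94/131).
Pull out 2: since 131 ≡ 3 (mod 8), (2/131) = -1.
Reciprocity: 47 ≡ 3 and 131 ≡ 3 (mod 4), so (47/131) = −(131/47).
Reduce top mod 47: now compute (37/47).
Reciprocity: 37 ≡ 1 and 47 ≡ 3 (mod 4), so (37/47) = +(47/37).
Reduce top mod 37: now compute (10/37).
Pull out 2: since 37 ≡ 5 (mod 8), (2/37) = -1.
Reciprocity: 5 ≡ 1 and 37 ≡ 1 (mod 4), so (5/37) = +(37/5).
Reduce top mod 5: now compute (2/5).
Pull out 2: since 5 ≡ 5 (mod 8), (2/5) = -1.
Reached (1/5) = 1. Collecting the sign flips along the way, the symbol is -1.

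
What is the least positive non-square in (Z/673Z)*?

(2/673) = +1, so 2 is a residue.
(3/673) = +1, so 3 is a residue.
(4/673) = +1, so 4 is a residue.
(5/673) = −1, so 5 is the smallest positive non-residue mod 673.

5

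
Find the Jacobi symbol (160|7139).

-1

Pull out 2^5: since 7139 ≡ 3 (mod 8), (2/7139) = -1, so (2/7139)^5 = -1.
Reciprocity: 5 ≡ 1 and 7139 ≡ 3 (mod 4), so (5/7139) = +(7139/5).
Reduce top mod 5: now compute (4/5).
Pull out 2^2: since 5 ≡ 5 (mod 8), (2/5) = -1, so (2/5)^2 = +1.
Reached (1/5) = 1. Collecting the sign flips along the way, the symbol is -1.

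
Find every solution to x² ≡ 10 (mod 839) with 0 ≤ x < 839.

Since 839 ≡ 3 (mod 4), a square root of 10 is 10^((839+1)/4) = 10^210 mod 839.
Repeated squaring: 10^2≡100, 10^4≡771, 10^8≡429, 10^16≡300, 10^32≡227, 10^64≡350, 10^128≡6 (mod 839).
10^210 = 10^(128+64+16+2) ≡ 329 (mod 839).
Check: 329² = 108241 ≡ 10 (mod 839). The two roots are 329 and 510.

329, 510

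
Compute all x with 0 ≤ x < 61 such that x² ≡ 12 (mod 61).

16, 45

61 ≡ 1 (mod 4), so we find a root by search.
Trying successive values, 16² = 256 ≡ 12 (mod 61). The other root is 61 − 16 = 45.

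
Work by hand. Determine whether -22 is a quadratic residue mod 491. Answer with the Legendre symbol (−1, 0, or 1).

1

First reduce: -22 ≡ 469 (mod 491).
Reciprocity: 469 ≡ 1 and 491 ≡ 3 (mod 4), so (469/491) = +(491/469).
Reduce top mod 469: now compute (22/469).
Pull out 2: since 469 ≡ 5 (mod 8), (2/469) = -1.
Reciprocity: 11 ≡ 3 and 469 ≡ 1 (mod 4), so (11/469) = +(469/11).
Reduce top mod 11: now compute (7/11).
Reciprocity: 7 ≡ 3 and 11 ≡ 3 (mod 4), so (7/11) = −(11/7).
Reduce top mod 7: now compute (4/7).
Pull out 2^2: since 7 ≡ 7 (mod 8), (2/7) = +1, so (2/7)^2 = +1.
Reached (1/7) = 1. Collecting the sign flips along the way, the symbol is +1.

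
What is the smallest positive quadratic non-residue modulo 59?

2

(2/59) = −1, so 2 is the smallest positive non-residue mod 59.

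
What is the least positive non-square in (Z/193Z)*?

(2/193) = +1, so 2 is a residue.
(3/193) = +1, so 3 is a residue.
(4/193) = +1, so 4 is a residue.
(5/193) = −1, so 5 is the smallest positive non-residue mod 193.

5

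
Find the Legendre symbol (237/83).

-1

First reduce: 237 ≡ 71 (mod 83).
Reciprocity: 71 ≡ 3 and 83 ≡ 3 (mod 4), so (71/83) = −(83/71).
Reduce top mod 71: now compute (12/71).
Pull out 2^2: since 71 ≡ 7 (mod 8), (2/71) = +1, so (2/71)^2 = +1.
Reciprocity: 3 ≡ 3 and 71 ≡ 3 (mod 4), so (3/71) = −(71/3).
Reduce top mod 3: now compute (2/3).
Pull out 2: since 3 ≡ 3 (mod 8), (2/3) = -1.
Reached (1/3) = 1. Collecting the sign flips along the way, the symbol is -1.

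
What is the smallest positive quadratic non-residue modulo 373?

2

(2/373) = −1, so 2 is the smallest positive non-residue mod 373.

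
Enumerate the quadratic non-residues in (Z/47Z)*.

Square k = 1,…,23 (k and 47−k give the same square):
1²=1, 2²=4, 3²=9, 4²=16, 5²=25, 6²=36, 7²≡2, 8²≡17, 9²≡34, 10²≡6, 11²≡27, 12²≡3, 13²≡28, 14²≡8, 15²≡37, 16²≡21, 17²≡7, 18²≡42, 19²≡32, 20²≡24, 21²≡18, 22²≡14, 23²≡12 (mod 47).
The residues are {1, 2, 3, 4, 6, 7, 8, 9, 12, 14, 16, 17, 18, 21, 24, 25, 27, 28, 32, 34, 36, 37, 42}; the non-residues are the remaining 23 nonzero classes.

5, 10, 11, 13, 15, 19, 20, 22, 23, 26, 29, 30, 31, 33, 35, 38, 39, 40, 41, 43, 44, 45, 46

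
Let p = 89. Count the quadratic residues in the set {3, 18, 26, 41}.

(3/89) = -1 → non-residue.
(18/89) = +1 → QR.
(26/89) = -1 → non-residue.
(41/89) = -1 → non-residue.
Total quadratic residues among the 4: 1.

1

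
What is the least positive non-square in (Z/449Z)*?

(2/449) = +1, so 2 is a residue.
(3/449) = −1, so 3 is the smallest positive non-residue mod 449.

3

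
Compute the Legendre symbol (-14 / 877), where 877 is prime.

-1

First reduce: -14 ≡ 863 (mod 877).
Reciprocity: 863 ≡ 3 and 877 ≡ 1 (mod 4), so (863/877) = +(877/863).
Reduce top mod 863: now compute (14/863).
Pull out 2: since 863 ≡ 7 (mod 8), (2/863) = +1.
Reciprocity: 7 ≡ 3 and 863 ≡ 3 (mod 4), so (7/863) = −(863/7).
Reduce top mod 7: now compute (2/7).
Pull out 2: since 7 ≡ 7 (mod 8), (2/7) = +1.
Reached (1/7) = 1. Collecting the sign flips along the way, the symbol is -1.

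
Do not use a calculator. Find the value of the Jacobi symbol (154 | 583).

Pull out 2: since 583 ≡ 7 (mod 8), (2/583) = +1.
Reciprocity: 77 ≡ 1 and 583 ≡ 3 (mod 4), so (77/583) = +(583/77).
Reduce top mod 77: now compute (44/77).
Pull out 2^2: since 77 ≡ 5 (mod 8), (2/77) = -1, so (2/77)^2 = +1.
Reciprocity: 11 ≡ 3 and 77 ≡ 1 (mod 4), so (11/77) = +(77/11).
Reduce top mod 11: now compute (0/11).
Top reduces to 0: gcd > 1, so the symbol is 0.

0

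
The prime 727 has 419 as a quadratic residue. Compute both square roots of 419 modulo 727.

139, 588

Since 727 ≡ 3 (mod 4), a square root of 419 is 419^((727+1)/4) = 419^182 mod 727.
Repeated squaring: 419^2≡354, 419^4≡272, 419^8≡557, 419^16≡547, 419^32≡412, 419^64≡353, 419^128≡292 (mod 727).
419^182 = 419^(128+32+16+4+2) ≡ 139 (mod 727).
Check: 139² = 19321 ≡ 419 (mod 727). The two roots are 139 and 588.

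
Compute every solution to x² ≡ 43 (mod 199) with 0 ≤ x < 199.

Since 199 ≡ 3 (mod 4), a square root of 43 is 43^((199+1)/4) = 43^50 mod 199.
Repeated squaring: 43^2≡58, 43^4≡180, 43^8≡162, 43^16≡175, 43^32≡178 (mod 199).
43^50 = 43^(32+16+2) ≡ 178 (mod 199).
Check: 178² = 31684 ≡ 43 (mod 199). The two roots are 21 and 178.

21, 178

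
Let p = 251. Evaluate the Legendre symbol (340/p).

First reduce: 340 ≡ 89 (mod 251).
Reciprocity: 89 ≡ 1 and 251 ≡ 3 (mod 4), so (89/251) = +(251/89).
Reduce top mod 89: now compute (73/89).
Reciprocity: 73 ≡ 1 and 89 ≡ 1 (mod 4), so (73/89) = +(89/73).
Reduce top mod 73: now compute (16/73).
Pull out 2^4: since 73 ≡ 1 (mod 8), (2/73) = +1, so (2/73)^4 = +1.
Reached (1/73) = 1. Collecting the sign flips along the way, the symbol is +1.

1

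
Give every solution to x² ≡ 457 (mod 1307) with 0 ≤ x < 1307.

42, 1265

Since 1307 ≡ 3 (mod 4), a square root of 457 is 457^((1307+1)/4) = 457^327 mod 1307.
Repeated squaring: 457^2≡1036, 457^4≡249, 457^8≡572, 457^16≡434, 457^32≡148, 457^64≡992, 457^128≡1200, 457^256≡993 (mod 1307).
457^327 = 457^(256+64+4+2+1) ≡ 1265 (mod 1307).
Check: 1265² = 1600225 ≡ 457 (mod 1307). The two roots are 42 and 1265.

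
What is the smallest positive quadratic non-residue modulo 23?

(2/23) = +1, so 2 is a residue.
(3/23) = +1, so 3 is a residue.
(4/23) = +1, so 4 is a residue.
(5/23) = −1, so 5 is the smallest positive non-residue mod 23.

5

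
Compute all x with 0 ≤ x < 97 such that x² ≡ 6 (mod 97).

97 ≡ 1 (mod 4), so we find a root by search.
Trying successive values, 43² = 1849 ≡ 6 (mod 97). The other root is 97 − 43 = 54.

43, 54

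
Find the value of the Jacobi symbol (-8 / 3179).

1

First reduce: -8 ≡ 3171 (mod 3179).
Reciprocity: 3171 ≡ 3 and 3179 ≡ 3 (mod 4), so (3171/3179) = −(3179/3171).
Reduce top mod 3171: now compute (8/3171).
Pull out 2^3: since 3171 ≡ 3 (mod 8), (2/3171) = -1, so (2/3171)^3 = -1.
Reached (1/3171) = 1. Collecting the sign flips along the way, the symbol is +1.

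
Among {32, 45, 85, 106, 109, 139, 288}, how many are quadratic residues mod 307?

(32/307) = -1 → non-residue.
(45/307) = -1 → non-residue.
(85/307) = -1 → non-residue.
(106/307) = -1 → non-residue.
(109/307) = +1 → QR.
(139/307) = -1 → non-residue.
(288/307) = -1 → non-residue.
Total quadratic residues among the 7: 1.

1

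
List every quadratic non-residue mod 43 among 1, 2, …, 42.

2 3 5 7 8 12 18 19 20 22 26 27 28 29 30 32 33 34 37 39 42

Square k = 1,…,21 (k and 43−k give the same square):
1²=1, 2²=4, 3²=9, 4²=16, 5²=25, 6²=36, 7²≡6, 8²≡21, 9²≡38, 10²≡14, 11²≡35, 12²≡15, 13²≡40, 14²≡24, 15²≡10, 16²≡41, 17²≡31, 18²≡23, 19²≡17, 20²≡13, 21²≡11 (mod 43).
The residues are {1, 4, 6, 9, 10, 11, 13, 14, 15, 16, 17, 21, 23, 24, 25, 31, 35, 36, 38, 40, 41}; the non-residues are the remaining 21 nonzero classes.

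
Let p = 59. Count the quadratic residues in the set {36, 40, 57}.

(36/59) = +1 → QR.
(40/59) = -1 → non-residue.
(57/59) = +1 → QR.
Total quadratic residues among the 3: 2.

2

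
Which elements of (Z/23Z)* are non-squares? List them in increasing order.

Square k = 1,…,11 (k and 23−k give the same square):
1²=1, 2²=4, 3²=9, 4²=16, 5²≡2, 6²≡13, 7²≡3, 8²≡18, 9²≡12, 10²≡8, 11²≡6 (mod 23).
The residues are {1, 2, 3, 4, 6, 8, 9, 12, 13, 16, 18}; the non-residues are the remaining 11 nonzero classes.

5,7,10,11,14,15,17,19,20,21,22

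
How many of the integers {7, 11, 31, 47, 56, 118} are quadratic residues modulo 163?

3

(7/163) = -1 → non-residue.
(11/163) = -1 → non-residue.
(31/163) = -1 → non-residue.
(47/163) = +1 → QR.
(56/163) = +1 → QR.
(118/163) = +1 → QR.
Total quadratic residues among the 6: 3.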